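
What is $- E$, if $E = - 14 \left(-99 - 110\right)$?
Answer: $-2926$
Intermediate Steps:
$E = 2926$ ($E = \left(-14\right) \left(-209\right) = 2926$)
$- E = \left(-1\right) 2926 = -2926$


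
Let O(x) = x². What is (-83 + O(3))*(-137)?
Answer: 10138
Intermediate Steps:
(-83 + O(3))*(-137) = (-83 + 3²)*(-137) = (-83 + 9)*(-137) = -74*(-137) = 10138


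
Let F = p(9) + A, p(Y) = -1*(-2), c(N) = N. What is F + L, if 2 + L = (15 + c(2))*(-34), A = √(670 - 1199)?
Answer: -578 + 23*I ≈ -578.0 + 23.0*I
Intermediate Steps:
p(Y) = 2
A = 23*I (A = √(-529) = 23*I ≈ 23.0*I)
L = -580 (L = -2 + (15 + 2)*(-34) = -2 + 17*(-34) = -2 - 578 = -580)
F = 2 + 23*I ≈ 2.0 + 23.0*I
F + L = (2 + 23*I) - 580 = -578 + 23*I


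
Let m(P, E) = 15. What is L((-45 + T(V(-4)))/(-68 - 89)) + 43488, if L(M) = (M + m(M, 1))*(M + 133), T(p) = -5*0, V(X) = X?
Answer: 1122158112/24649 ≈ 45526.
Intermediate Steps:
T(p) = 0
L(M) = (15 + M)*(133 + M) (L(M) = (M + 15)*(M + 133) = (15 + M)*(133 + M))
L((-45 + T(V(-4)))/(-68 - 89)) + 43488 = (1995 + ((-45 + 0)/(-68 - 89))² + 148*((-45 + 0)/(-68 - 89))) + 43488 = (1995 + (-45/(-157))² + 148*(-45/(-157))) + 43488 = (1995 + (-45*(-1/157))² + 148*(-45*(-1/157))) + 43488 = (1995 + (45/157)² + 148*(45/157)) + 43488 = (1995 + 2025/24649 + 6660/157) + 43488 = 50222400/24649 + 43488 = 1122158112/24649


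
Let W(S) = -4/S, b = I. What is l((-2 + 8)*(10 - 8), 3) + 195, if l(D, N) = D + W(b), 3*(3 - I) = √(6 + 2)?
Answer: 15003/73 - 24*√2/73 ≈ 205.06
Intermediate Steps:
I = 3 - 2*√2/3 (I = 3 - √(6 + 2)/3 = 3 - 2*√2/3 ≈ 2.0572)
b = 3 - 2*√2/3 ≈ 2.0572
l(D, N) = D - 4/(3 - 2*√2/3)
l((-2 + 8)*(10 - 8), 3) + 195 = (-108/73 + (-2 + 8)*(10 - 8) - 24*√2/73) + 195 = (-108/73 + 6*2 - 24*√2/73) + 195 = (-108/73 + 12 - 24*√2/73) + 195 = (768/73 - 24*√2/73) + 195 = 15003/73 - 24*√2/73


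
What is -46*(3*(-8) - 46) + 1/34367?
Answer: 110661741/34367 ≈ 3220.0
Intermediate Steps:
-46*(3*(-8) - 46) + 1/34367 = -46*(-24 - 46) + 1/34367 = -46*(-70) + 1/34367 = 3220 + 1/34367 = 110661741/34367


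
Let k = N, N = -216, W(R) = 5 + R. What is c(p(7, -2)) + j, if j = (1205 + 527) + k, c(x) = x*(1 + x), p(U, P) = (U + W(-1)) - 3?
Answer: 1588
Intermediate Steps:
p(U, P) = 1 + U (p(U, P) = (U + (5 - 1)) - 3 = (U + 4) - 3 = (4 + U) - 3 = 1 + U)
k = -216
j = 1516 (j = (1205 + 527) - 216 = 1732 - 216 = 1516)
c(p(7, -2)) + j = (1 + 7)*(1 + (1 + 7)) + 1516 = 8*(1 + 8) + 1516 = 8*9 + 1516 = 72 + 1516 = 1588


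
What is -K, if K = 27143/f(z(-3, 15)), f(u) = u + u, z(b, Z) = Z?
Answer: -27143/30 ≈ -904.77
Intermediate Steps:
f(u) = 2*u
K = 27143/30 (K = 27143/((2*15)) = 27143/30 ≈ 904.77)
-K = -1*27143/30 = -27143/30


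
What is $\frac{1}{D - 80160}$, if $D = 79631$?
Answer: $- \frac{1}{529} \approx -0.0018904$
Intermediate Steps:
$\frac{1}{D - 80160} = \frac{1}{79631 - 80160} = \frac{1}{-529} = - \frac{1}{529}$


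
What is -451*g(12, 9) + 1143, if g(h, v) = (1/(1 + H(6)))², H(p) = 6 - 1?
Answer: 40697/36 ≈ 1130.5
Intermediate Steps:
H(p) = 5
g(h, v) = 1/36 (g(h, v) = (1/(1 + 5))² = (1/6)² = (⅙)² = 1/36)
-451*g(12, 9) + 1143 = -451*1/36 + 1143 = -451/36 + 1143 = 40697/36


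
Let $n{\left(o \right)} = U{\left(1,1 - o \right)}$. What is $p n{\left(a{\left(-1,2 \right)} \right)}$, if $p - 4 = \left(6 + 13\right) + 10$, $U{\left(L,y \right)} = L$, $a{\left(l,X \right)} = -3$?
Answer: $33$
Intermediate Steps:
$n{\left(o \right)} = 1$
$p = 33$ ($p = 4 + \left(\left(6 + 13\right) + 10\right) = 4 + \left(19 + 10\right) = 4 + 29 = 33$)
$p n{\left(a{\left(-1,2 \right)} \right)} = 33 \cdot 1 = 33$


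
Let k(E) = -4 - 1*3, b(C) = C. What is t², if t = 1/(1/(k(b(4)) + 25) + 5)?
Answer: 324/8281 ≈ 0.039126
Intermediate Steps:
k(E) = -7 (k(E) = -4 - 3 = -7)
t = 18/91 (t = 1/(1/(-7 + 25) + 5) = 1/(1/18 + 5) = 1/(91/18) = 18/91 ≈ 0.19780)
t² = (18/91)² = 324/8281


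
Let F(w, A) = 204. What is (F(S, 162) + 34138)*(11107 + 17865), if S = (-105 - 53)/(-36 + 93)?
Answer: 994956424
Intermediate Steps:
S = -158/57 ≈ -2.7719
(F(S, 162) + 34138)*(11107 + 17865) = (204 + 34138)*(11107 + 17865) = 34342*28972 = 994956424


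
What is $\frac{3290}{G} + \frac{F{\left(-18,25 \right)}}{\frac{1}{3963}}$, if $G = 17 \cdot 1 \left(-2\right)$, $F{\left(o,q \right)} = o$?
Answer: $- \frac{1214323}{17} \approx -71431.0$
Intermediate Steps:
$G = -34$ ($G = 17 \left(-2\right) = -34$)
$\frac{3290}{G} + \frac{F{\left(-18,25 \right)}}{\frac{1}{3963}} = \frac{3290}{-34} - \frac{18}{\frac{1}{3963}} = 3290 \left(- \frac{1}{34}\right) - 18 \frac{1}{\frac{1}{3963}} = - \frac{1645}{17} - 71334 = - \frac{1214323}{17}$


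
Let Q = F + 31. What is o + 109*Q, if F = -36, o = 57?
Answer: -488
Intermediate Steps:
Q = -5 (Q = -36 + 31 = -5)
o + 109*Q = 57 + 109*(-5) = 57 - 545 = -488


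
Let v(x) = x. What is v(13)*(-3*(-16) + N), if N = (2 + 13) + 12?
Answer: 975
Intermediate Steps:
N = 27 (N = 15 + 12 = 27)
v(13)*(-3*(-16) + N) = 13*(-3*(-16) + 27) = 13*(48 + 27) = 13*75 = 975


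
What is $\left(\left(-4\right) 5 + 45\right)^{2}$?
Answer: $625$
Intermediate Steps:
$\left(\left(-4\right) 5 + 45\right)^{2} = \left(-20 + 45\right)^{2} = 25^{2} = 625$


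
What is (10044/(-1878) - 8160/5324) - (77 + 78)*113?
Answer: -7299668159/416603 ≈ -17522.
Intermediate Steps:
(10044/(-1878) - 8160/5324) - (77 + 78)*113 = (10044*(-1/1878) - 8160*1/5324) - 155*113 = (-1674/313 - 2040/1331) - 1*17515 = -2866614/416603 - 17515 = -7299668159/416603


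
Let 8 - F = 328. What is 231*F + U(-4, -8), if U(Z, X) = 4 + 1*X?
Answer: -73924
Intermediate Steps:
F = -320 (F = 8 - 1*328 = 8 - 328 = -320)
U(Z, X) = 4 + X
231*F + U(-4, -8) = 231*(-320) + (4 - 8) = -73920 - 4 = -73924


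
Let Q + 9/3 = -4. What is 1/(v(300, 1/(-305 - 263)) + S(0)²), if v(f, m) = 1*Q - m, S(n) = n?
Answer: -568/3975 ≈ -0.14289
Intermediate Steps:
Q = -7 (Q = -3 - 4 = -7)
v(f, m) = -7 - m (v(f, m) = 1*(-7) - m = -7 - m)
1/(v(300, 1/(-305 - 263)) + S(0)²) = 1/((-7 - 1/(-305 - 263)) + 0²) = 1/((-7 - 1/(-568)) + 0) = 1/((-7 - 1*(-1/568)) + 0) = 1/((-7 + 1/568) + 0) = 1/(-3975/568 + 0) = 1/(-3975/568) = -568/3975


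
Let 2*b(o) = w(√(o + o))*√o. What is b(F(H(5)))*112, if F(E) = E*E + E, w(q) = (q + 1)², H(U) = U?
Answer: 3360*√2 + 3416*√30 ≈ 23462.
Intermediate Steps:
w(q) = (1 + q)²
F(E) = E + E² (F(E) = E² + E = E + E²)
b(o) = √o*(1 + √2*√o)²/2 (b(o) = ((1 + √(o + o))²*√o)/2 = ((1 + √(2*o))²*√o)/2 = ((1 + √2*√o)²*√o)/2 = (√o*(1 + √2*√o)²)/2 = √o*(1 + √2*√o)²/2)
b(F(H(5)))*112 = ((5*(1 + 5))^(3/2) + √(5*(1 + 5))/2 + (5*(1 + 5))*√2)*112 = ((5*6)^(3/2) + √(5*6)/2 + (5*6)*√2)*112 = (30^(3/2) + √30/2 + 30*√2)*112 = (30*√30 + √30/2 + 30*√2)*112 = (30*√2 + 61*√30/2)*112 = 3360*√2 + 3416*√30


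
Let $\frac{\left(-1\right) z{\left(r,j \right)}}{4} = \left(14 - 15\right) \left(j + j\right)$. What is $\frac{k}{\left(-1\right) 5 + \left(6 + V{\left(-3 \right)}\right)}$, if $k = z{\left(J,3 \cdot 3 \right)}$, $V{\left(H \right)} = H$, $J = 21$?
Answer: $-36$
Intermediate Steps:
$z{\left(r,j \right)} = 8 j$ ($z{\left(r,j \right)} = - 4 \left(14 - 15\right) \left(j + j\right) = - 4 \left(- 2 j\right) = 8 j$)
$k = 72$ ($k = 8 \cdot 3 \cdot 3 = 8 \cdot 9 = 72$)
$\frac{k}{\left(-1\right) 5 + \left(6 + V{\left(-3 \right)}\right)} = \frac{72}{\left(-1\right) 5 + \left(6 - 3\right)} = \frac{72}{-5 + 3} = \frac{72}{-2} = 72 \left(- \frac{1}{2}\right) = -36$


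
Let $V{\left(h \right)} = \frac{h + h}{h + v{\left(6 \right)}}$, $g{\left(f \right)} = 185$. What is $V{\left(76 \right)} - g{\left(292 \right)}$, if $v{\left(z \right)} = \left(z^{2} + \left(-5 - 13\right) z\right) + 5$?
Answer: $- \frac{1513}{9} \approx -168.11$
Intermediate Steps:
$v{\left(z \right)} = 5 + z^{2} - 18 z$ ($v{\left(z \right)} = \left(z^{2} + \left(-5 - 13\right) z\right) + 5 = \left(z^{2} - 18 z\right) + 5 = 5 + z^{2} - 18 z$)
$V{\left(h \right)} = \frac{2 h}{-67 + h}$ ($V{\left(h \right)} = \frac{h + h}{h + \left(5 + 6^{2} - 108\right)} = \frac{2 h}{h + \left(5 + 36 - 108\right)} = \frac{2 h}{h - 67} = \frac{2 h}{-67 + h}$)
$V{\left(76 \right)} - g{\left(292 \right)} = 2 \cdot 76 \frac{1}{-67 + 76} - 185 = 2 \cdot 76 \cdot \frac{1}{9} - 185 = \frac{152}{9} - 185 = - \frac{1513}{9}$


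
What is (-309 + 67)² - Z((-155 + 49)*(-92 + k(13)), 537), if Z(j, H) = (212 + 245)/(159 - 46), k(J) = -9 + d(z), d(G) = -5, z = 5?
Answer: 6617275/113 ≈ 58560.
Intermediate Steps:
k(J) = -14 (k(J) = -9 - 5 = -14)
Z(j, H) = 457/113
(-309 + 67)² - Z((-155 + 49)*(-92 + k(13)), 537) = (-309 + 67)² - 1*457/113 = (-242)² - 457/113 = 58564 - 457/113 = 6617275/113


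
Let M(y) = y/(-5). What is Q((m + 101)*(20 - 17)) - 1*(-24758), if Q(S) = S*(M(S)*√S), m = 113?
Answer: 24758 - 412164*√642/5 ≈ -2.0639e+6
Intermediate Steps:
M(y) = -y/5 (M(y) = y*(-⅕) = -y/5)
Q(S) = -S^(5/2)/5 (Q(S) = S*((-S/5)*√S) = S*(-S^(3/2)/5) = -S^(5/2)/5)
Q((m + 101)*(20 - 17)) - 1*(-24758) = -(20 - 17)^(5/2)*(113 + 101)^(5/2)/5 - 1*(-24758) = -412164*√642/5 + 24758 = 24758 - 412164*√642/5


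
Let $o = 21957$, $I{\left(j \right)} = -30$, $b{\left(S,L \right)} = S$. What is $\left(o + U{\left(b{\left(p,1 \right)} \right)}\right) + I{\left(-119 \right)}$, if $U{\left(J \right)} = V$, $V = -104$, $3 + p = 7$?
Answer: $21823$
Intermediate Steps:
$p = 4$ ($p = -3 + 7 = 4$)
$U{\left(J \right)} = -104$
$\left(o + U{\left(b{\left(p,1 \right)} \right)}\right) + I{\left(-119 \right)} = \left(21957 - 104\right) - 30 = 21853 - 30 = 21823$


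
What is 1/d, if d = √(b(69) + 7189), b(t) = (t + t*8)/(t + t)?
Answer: √28774/14387 ≈ 0.011790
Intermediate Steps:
b(t) = 9/2 (b(t) = (t + 8*t)/((2*t)) = (9*t)*(1/(2*t)) = 9/2)
d = √28774/2 (d = √(9/2 + 7189) = √(14387/2) = √28774/2 ≈ 84.814)
1/d = 1/(√28774/2) = √28774/14387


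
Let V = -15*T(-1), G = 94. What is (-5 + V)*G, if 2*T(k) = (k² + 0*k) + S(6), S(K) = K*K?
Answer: -26555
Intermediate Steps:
S(K) = K²
T(k) = 18 + k²/2 (T(k) = ((k² + 0*k) + 6²)/2 = ((k² + 0) + 36)/2 = (k² + 36)/2 = (36 + k²)/2 = 18 + k²/2)
V = -555/2 (V = -15*(18 + (½)*(-1)²) = -15*(18 + (½)*1) = -15*(18 + ½) = -15*37/2 = -555/2 ≈ -277.50)
(-5 + V)*G = (-5 - 555/2)*94 = -565/2*94 = -26555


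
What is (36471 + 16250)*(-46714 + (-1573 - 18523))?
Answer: -3522290010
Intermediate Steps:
(36471 + 16250)*(-46714 + (-1573 - 18523)) = 52721*(-46714 - 20096) = 52721*(-66810) = -3522290010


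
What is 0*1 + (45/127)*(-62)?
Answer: -2790/127 ≈ -21.969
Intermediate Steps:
0*1 + (45/127)*(-62) = 0 + (45*(1/127))*(-62) = 0 + (45/127)*(-62) = 0 - 2790/127 = -2790/127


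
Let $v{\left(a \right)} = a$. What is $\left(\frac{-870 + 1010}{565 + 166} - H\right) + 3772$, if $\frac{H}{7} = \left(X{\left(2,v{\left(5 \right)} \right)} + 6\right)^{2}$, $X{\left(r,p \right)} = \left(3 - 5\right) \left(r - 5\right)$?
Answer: $\frac{2020624}{731} \approx 2764.2$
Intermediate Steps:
$X{\left(r,p \right)} = 10 - 2 r$ ($X{\left(r,p \right)} = - 2 \left(-5 + r\right) = 10 - 2 r$)
$H = 1008$ ($H = 7 \left(\left(10 - 4\right) + 6\right)^{2} = 7 \left(6 + 6\right)^{2} = 7 \cdot 12^{2} = 7 \cdot 144 = 1008$)
$\left(\frac{-870 + 1010}{565 + 166} - H\right) + 3772 = \left(\frac{-870 + 1010}{565 + 166} - 1008\right) + 3772 = \left(\frac{140}{731} - 1008\right) + 3772 = - \frac{736708}{731} + 3772 = \frac{2020624}{731}$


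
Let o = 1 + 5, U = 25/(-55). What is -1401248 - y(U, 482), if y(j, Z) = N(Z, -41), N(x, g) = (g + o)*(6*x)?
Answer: -1300028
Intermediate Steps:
U = -5/11 (U = 25*(-1/55) = -5/11 ≈ -0.45455)
o = 6
N(x, g) = 6*x*(6 + g) (N(x, g) = (g + 6)*(6*x) = (6 + g)*(6*x) = 6*x*(6 + g))
y(j, Z) = -210*Z (y(j, Z) = 6*Z*(6 - 41) = 6*Z*(-35) = -210*Z)
-1401248 - y(U, 482) = -1401248 - (-210)*482 = -1401248 - 1*(-101220) = -1401248 + 101220 = -1300028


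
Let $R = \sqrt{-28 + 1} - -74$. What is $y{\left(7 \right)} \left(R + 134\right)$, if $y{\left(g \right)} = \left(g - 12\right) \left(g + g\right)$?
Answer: $-14560 - 210 i \sqrt{3} \approx -14560.0 - 363.73 i$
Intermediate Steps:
$y{\left(g \right)} = 2 g \left(-12 + g\right)$ ($y{\left(g \right)} = \left(-12 + g\right) 2 g = 2 g \left(-12 + g\right)$)
$R = 74 + 3 i \sqrt{3}$ ($R = \sqrt{-27} + 74 = 3 i \sqrt{3} + 74 = 74 + 3 i \sqrt{3} \approx 74.0 + 5.1962 i$)
$y{\left(7 \right)} \left(R + 134\right) = 2 \cdot 7 \left(-12 + 7\right) \left(\left(74 + 3 i \sqrt{3}\right) + 134\right) = 2 \cdot 7 \left(-5\right) \left(208 + 3 i \sqrt{3}\right) = - 70 \left(208 + 3 i \sqrt{3}\right) = -14560 - 210 i \sqrt{3}$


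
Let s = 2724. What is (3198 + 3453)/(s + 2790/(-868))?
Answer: 31038/12697 ≈ 2.4445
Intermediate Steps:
(3198 + 3453)/(s + 2790/(-868)) = (3198 + 3453)/(2724 + 2790/(-868)) = 6651/(2724 + 2790*(-1/868)) = 6651/(2724 - 45/14) = 6651/(38091/14) = 6651*(14/38091) = 31038/12697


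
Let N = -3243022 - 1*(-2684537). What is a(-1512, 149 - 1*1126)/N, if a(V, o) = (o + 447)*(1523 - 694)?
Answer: 87874/111697 ≈ 0.78672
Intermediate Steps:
a(V, o) = 370563 + 829*o (a(V, o) = (447 + o)*829 = 370563 + 829*o)
N = -558485 (N = -3243022 + 2684537 = -558485)
a(-1512, 149 - 1*1126)/N = (370563 + 829*(149 - 1*1126))/(-558485) = (370563 + 829*(149 - 1126))*(-1/558485) = (370563 + 829*(-977))*(-1/558485) = (370563 - 809933)*(-1/558485) = -439370*(-1/558485) = 87874/111697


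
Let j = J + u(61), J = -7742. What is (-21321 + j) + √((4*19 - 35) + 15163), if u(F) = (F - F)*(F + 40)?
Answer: -29063 + 2*√3801 ≈ -28940.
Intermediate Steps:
u(F) = 0 (u(F) = 0*(40 + F) = 0)
j = -7742 (j = -7742 + 0 = -7742)
(-21321 + j) + √((4*19 - 35) + 15163) = (-21321 - 7742) + √((4*19 - 35) + 15163) = -29063 + √((76 - 35) + 15163) = -29063 + √(41 + 15163) = -29063 + √15204 = -29063 + 2*√3801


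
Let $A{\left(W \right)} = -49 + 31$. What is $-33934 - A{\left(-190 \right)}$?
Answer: $-33916$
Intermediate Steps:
$A{\left(W \right)} = -18$
$-33934 - A{\left(-190 \right)} = -33934 - -18 = -33934 + 18 = -33916$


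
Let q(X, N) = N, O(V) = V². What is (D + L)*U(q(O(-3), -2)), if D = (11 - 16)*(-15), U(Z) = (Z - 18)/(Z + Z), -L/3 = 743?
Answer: -10770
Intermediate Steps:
L = -2229 (L = -3*743 = -2229)
U(Z) = (-18 + Z)/(2*Z) (U(Z) = (-18 + Z)/((2*Z)) = (-18 + Z)*(1/(2*Z)) = (-18 + Z)/(2*Z))
D = 75 (D = -5*(-15) = 75)
(D + L)*U(q(O(-3), -2)) = (75 - 2229)*((½)*(-18 - 2)/(-2)) = -1077*(-1)*(-20)/2 = -2154*5 = -10770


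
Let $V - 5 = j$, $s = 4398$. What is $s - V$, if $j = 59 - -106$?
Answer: $4228$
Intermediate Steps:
$j = 165$ ($j = 59 + 106 = 165$)
$V = 170$ ($V = 5 + 165 = 170$)
$s - V = 4398 - 170 = 4228$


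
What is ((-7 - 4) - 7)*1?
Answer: -18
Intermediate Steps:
((-7 - 4) - 7)*1 = (-11 - 7)*1 = -18*1 = -18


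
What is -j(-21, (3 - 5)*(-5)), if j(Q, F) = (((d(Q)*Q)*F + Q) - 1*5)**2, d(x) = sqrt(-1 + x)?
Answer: 969524 - 10920*I*sqrt(22) ≈ 9.6952e+5 - 51219.0*I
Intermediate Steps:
j(Q, F) = (-5 + Q + F*Q*sqrt(-1 + Q))**2 (j(Q, F) = (((sqrt(-1 + Q)*Q)*F + Q) - 1*5)**2 = (((Q*sqrt(-1 + Q))*F + Q) - 5)**2 = ((F*Q*sqrt(-1 + Q) + Q) - 5)**2 = ((Q + F*Q*sqrt(-1 + Q)) - 5)**2 = (-5 + Q + F*Q*sqrt(-1 + Q))**2)
-j(-21, (3 - 5)*(-5)) = -(-5 - 21 + ((3 - 5)*(-5))*(-21)*sqrt(-1 - 21))**2 = -(-5 - 21 - 2*(-5)*(-21)*sqrt(-22))**2 = -(-5 - 21 + 10*(-21)*(I*sqrt(22)))**2 = -(-5 - 21 - 210*I*sqrt(22))**2 = -(-26 - 210*I*sqrt(22))**2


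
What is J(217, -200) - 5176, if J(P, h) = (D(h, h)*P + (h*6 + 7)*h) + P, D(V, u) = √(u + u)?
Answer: 233641 + 4340*I ≈ 2.3364e+5 + 4340.0*I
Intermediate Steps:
D(V, u) = √2*√u (D(V, u) = √(2*u) = √2*√u)
J(P, h) = P + h*(7 + 6*h) + P*√2*√h (J(P, h) = ((√2*√h)*P + (h*6 + 7)*h) + P = (P*√2*√h + (6*h + 7)*h) + P = (P*√2*√h + (7 + 6*h)*h) + P = (P*√2*√h + h*(7 + 6*h)) + P = (h*(7 + 6*h) + P*√2*√h) + P = P + h*(7 + 6*h) + P*√2*√h)
J(217, -200) - 5176 = (217 + 6*(-200)² + 7*(-200) + 217*√2*√(-200)) - 5176 = (217 + 6*40000 - 1400 + 217*√2*(10*I*√2)) - 5176 = (217 + 240000 - 1400 + 4340*I) - 5176 = (238817 + 4340*I) - 5176 = 233641 + 4340*I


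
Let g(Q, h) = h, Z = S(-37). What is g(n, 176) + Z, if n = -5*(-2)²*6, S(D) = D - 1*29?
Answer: 110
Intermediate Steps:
S(D) = -29 + D (S(D) = D - 29 = -29 + D)
Z = -66 (Z = -29 - 37 = -66)
n = -120 (n = -5*4*6 = -20*6 = -120)
g(n, 176) + Z = 176 - 66 = 110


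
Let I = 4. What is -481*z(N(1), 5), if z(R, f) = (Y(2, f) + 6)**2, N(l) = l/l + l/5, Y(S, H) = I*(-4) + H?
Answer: -12025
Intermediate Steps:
Y(S, H) = -16 + H (Y(S, H) = 4*(-4) + H = -16 + H)
N(l) = 1 + l/5 (N(l) = 1 + l*(1/5) = 1 + l/5)
z(R, f) = (-10 + f)**2 (z(R, f) = ((-16 + f) + 6)**2 = (-10 + f)**2)
-481*z(N(1), 5) = -481*(-10 + 5)**2 = -481*(-5)**2 = -481*25 = -12025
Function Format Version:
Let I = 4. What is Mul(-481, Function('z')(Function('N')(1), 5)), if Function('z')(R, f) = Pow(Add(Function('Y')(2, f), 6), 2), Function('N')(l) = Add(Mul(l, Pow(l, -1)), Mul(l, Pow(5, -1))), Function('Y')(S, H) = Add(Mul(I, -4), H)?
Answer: -12025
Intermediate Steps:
Function('Y')(S, H) = Add(-16, H) (Function('Y')(S, H) = Add(Mul(4, -4), H) = Add(-16, H))
Function('N')(l) = Add(1, Mul(Rational(1, 5), l)) (Function('N')(l) = Add(1, Mul(l, Rational(1, 5))) = Add(1, Mul(Rational(1, 5), l)))
Function('z')(R, f) = Pow(Add(-10, f), 2) (Function('z')(R, f) = Pow(Add(Add(-16, f), 6), 2) = Pow(Add(-10, f), 2))
Mul(-481, Function('z')(Function('N')(1), 5)) = Mul(-481, Pow(Add(-10, 5), 2)) = Mul(-481, Pow(-5, 2)) = Mul(-481, 25) = -12025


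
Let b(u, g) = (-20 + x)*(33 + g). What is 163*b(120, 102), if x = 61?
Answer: 902205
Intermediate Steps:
b(u, g) = 1353 + 41*g (b(u, g) = (-20 + 61)*(33 + g) = 41*(33 + g) = 1353 + 41*g)
163*b(120, 102) = 163*(1353 + 41*102) = 163*(1353 + 4182) = 163*5535 = 902205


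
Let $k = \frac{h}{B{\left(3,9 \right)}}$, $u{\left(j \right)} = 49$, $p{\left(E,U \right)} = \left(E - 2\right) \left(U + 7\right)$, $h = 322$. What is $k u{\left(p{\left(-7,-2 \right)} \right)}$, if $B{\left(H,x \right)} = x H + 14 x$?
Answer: $\frac{15778}{153} \approx 103.12$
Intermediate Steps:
$B{\left(H,x \right)} = 14 x + H x$ ($B{\left(H,x \right)} = H x + 14 x = 14 x + H x$)
$p{\left(E,U \right)} = \left(-2 + E\right) \left(7 + U\right)$
$k = \frac{322}{153}$ ($k = \frac{322}{9 \left(14 + 3\right)} = \frac{322}{9 \cdot 17} = \frac{322}{153} \approx 2.1046$)
$k u{\left(p{\left(-7,-2 \right)} \right)} = \frac{322}{153} \cdot 49 = \frac{15778}{153}$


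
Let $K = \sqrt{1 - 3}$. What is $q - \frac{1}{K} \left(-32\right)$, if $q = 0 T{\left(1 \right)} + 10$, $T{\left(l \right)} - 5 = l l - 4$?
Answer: $10 - 16 i \sqrt{2} \approx 10.0 - 22.627 i$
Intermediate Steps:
$T{\left(l \right)} = 1 + l^{2}$ ($T{\left(l \right)} = 5 + \left(l l - 4\right) = 5 + \left(l^{2} - 4\right) = 5 + \left(-4 + l^{2}\right) = 1 + l^{2}$)
$K = i \sqrt{2}$ ($K = \sqrt{-2} = i \sqrt{2} \approx 1.4142 i$)
$q = 10$ ($q = 0 \left(1 + 1^{2}\right) + 10 = 0 \left(1 + 1\right) + 10 = 0 \cdot 2 + 10 = 0 + 10 = 10$)
$q - \frac{1}{K} \left(-32\right) = 10 - \frac{1}{i \sqrt{2}} \left(-32\right) = 10 - - \frac{i \sqrt{2}}{2} \left(-32\right) = 10 - 16 i \sqrt{2}$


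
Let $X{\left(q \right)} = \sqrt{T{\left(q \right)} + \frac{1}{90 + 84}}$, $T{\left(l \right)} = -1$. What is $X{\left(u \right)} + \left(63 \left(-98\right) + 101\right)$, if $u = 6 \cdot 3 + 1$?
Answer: $-6073 + \frac{i \sqrt{30102}}{174} \approx -6073.0 + 0.99712 i$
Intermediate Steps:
$u = 19$ ($u = 18 + 1 = 19$)
$X{\left(q \right)} = \frac{i \sqrt{30102}}{174}$ ($X{\left(q \right)} = \sqrt{-1 + \frac{1}{90 + 84}} = \sqrt{-1 + \frac{1}{174}} = \sqrt{- \frac{173}{174}} = \frac{i \sqrt{30102}}{174}$)
$X{\left(u \right)} + \left(63 \left(-98\right) + 101\right) = \frac{i \sqrt{30102}}{174} + \left(63 \left(-98\right) + 101\right) = \frac{i \sqrt{30102}}{174} + \left(-6174 + 101\right) = \frac{i \sqrt{30102}}{174} - 6073 = -6073 + \frac{i \sqrt{30102}}{174}$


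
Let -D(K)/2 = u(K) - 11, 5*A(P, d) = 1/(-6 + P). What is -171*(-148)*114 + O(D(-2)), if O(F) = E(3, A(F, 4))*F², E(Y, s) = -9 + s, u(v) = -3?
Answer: 158293472/55 ≈ 2.8781e+6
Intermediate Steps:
A(P, d) = 1/(5*(-6 + P))
D(K) = 28 (D(K) = -2*(-3 - 11) = -2*(-14) = 28)
O(F) = F²*(-9 + 1/(5*(-6 + F))) (O(F) = (-9 + 1/(5*(-6 + F)))*F² = F²*(-9 + 1/(5*(-6 + F))))
-171*(-148)*114 + O(D(-2)) = -171*(-148)*114 + (⅕)*28²*(271 - 45*28)/(-6 + 28) = 25308*114 + (⅕)*784*(271 - 1260)/22 = 2885112 + (⅕)*784*(1/22)*(-989) = 2885112 - 387688/55 = 158293472/55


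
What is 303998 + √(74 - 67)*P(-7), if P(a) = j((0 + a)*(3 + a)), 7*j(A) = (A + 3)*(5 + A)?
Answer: 303998 + 1023*√7/7 ≈ 3.0438e+5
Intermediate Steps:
j(A) = (3 + A)*(5 + A)/7 (j(A) = ((A + 3)*(5 + A))/7 = ((3 + A)*(5 + A))/7 = (3 + A)*(5 + A)/7)
P(a) = 15/7 + a²*(3 + a)²/7 + 8*a*(3 + a)/7 (P(a) = 15/7 + ((0 + a)*(3 + a))²/7 + 8*((0 + a)*(3 + a))/7 = 15/7 + (a*(3 + a))²/7 + 8*(a*(3 + a))/7 = 15/7 + (a²*(3 + a)²)/7 + 8*a*(3 + a)/7 = 15/7 + a²*(3 + a)²/7 + 8*a*(3 + a)/7)
303998 + √(74 - 67)*P(-7) = 303998 + √(74 - 67)*(15/7 + (⅐)*(-7)²*(3 - 7)² + (8/7)*(-7)*(3 - 7)) = 303998 + √7*(15/7 + (⅐)*49*(-4)² + (8/7)*(-7)*(-4)) = 303998 + √7*(15/7 + (⅐)*49*16 + 32) = 303998 + √7*(15/7 + 112 + 32) = 303998 + √7*(1023/7) = 303998 + 1023*√7/7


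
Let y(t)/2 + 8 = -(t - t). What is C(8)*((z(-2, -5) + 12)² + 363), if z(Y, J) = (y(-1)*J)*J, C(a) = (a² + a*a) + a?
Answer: 20523352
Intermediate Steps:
y(t) = -16 (y(t) = -16 + 2*(-(t - t)) = -16 + 2*(-1*0) = -16 + 2*0 = -16 + 0 = -16)
C(a) = a + 2*a² (C(a) = (a² + a²) + a = 2*a² + a = a + 2*a²)
z(Y, J) = -16*J² (z(Y, J) = (-16*J)*J = -16*J²)
C(8)*((z(-2, -5) + 12)² + 363) = (8*(1 + 2*8))*((-16*(-5)² + 12)² + 363) = (8*(1 + 16))*((-16*25 + 12)² + 363) = (8*17)*((-400 + 12)² + 363) = 136*((-388)² + 363) = 136*(150544 + 363) = 136*150907 = 20523352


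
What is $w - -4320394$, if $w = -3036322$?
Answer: $1284072$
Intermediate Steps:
$w - -4320394 = -3036322 - -4320394 = -3036322 + 4320394 = 1284072$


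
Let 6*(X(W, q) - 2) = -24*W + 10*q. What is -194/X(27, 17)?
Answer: 582/233 ≈ 2.4979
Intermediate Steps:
X(W, q) = 2 - 4*W + 5*q/3 (X(W, q) = 2 + (-24*W + 10*q)/6 = 2 + (-4*W + 5*q/3) = 2 - 4*W + 5*q/3)
-194/X(27, 17) = -194/(2 - 4*27 + (5/3)*17) = -194/(2 - 108 + 85/3) = -194/(-233/3) = -194*(-3/233) = 582/233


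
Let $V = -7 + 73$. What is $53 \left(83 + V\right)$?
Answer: $7897$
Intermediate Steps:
$V = 66$
$53 \left(83 + V\right) = 53 \left(83 + 66\right) = 53 \cdot 149 = 7897$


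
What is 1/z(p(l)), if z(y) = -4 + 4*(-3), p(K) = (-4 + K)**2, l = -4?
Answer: -1/16 ≈ -0.062500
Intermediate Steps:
z(y) = -16 (z(y) = -4 - 12 = -16)
1/z(p(l)) = 1/(-16) = -1/16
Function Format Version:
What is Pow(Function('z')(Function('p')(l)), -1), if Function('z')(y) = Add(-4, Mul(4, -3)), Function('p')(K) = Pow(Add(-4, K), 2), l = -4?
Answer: Rational(-1, 16) ≈ -0.062500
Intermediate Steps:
Function('z')(y) = -16 (Function('z')(y) = Add(-4, -12) = -16)
Pow(Function('z')(Function('p')(l)), -1) = Pow(-16, -1) = Rational(-1, 16)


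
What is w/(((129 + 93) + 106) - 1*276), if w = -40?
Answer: -10/13 ≈ -0.76923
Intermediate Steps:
w/(((129 + 93) + 106) - 1*276) = -40/(((129 + 93) + 106) - 1*276) = -40/((222 + 106) - 276) = -40/(328 - 276) = -40/52 = -40*1/52 = -10/13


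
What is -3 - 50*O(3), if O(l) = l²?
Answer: -453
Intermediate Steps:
-3 - 50*O(3) = -3 - 50*3² = -3 - 50*9 = -3 - 450 = -453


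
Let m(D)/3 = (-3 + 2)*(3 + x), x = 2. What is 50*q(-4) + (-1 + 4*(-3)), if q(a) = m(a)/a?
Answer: 349/2 ≈ 174.50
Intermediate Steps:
m(D) = -15 (m(D) = 3*((-3 + 2)*(3 + 2)) = 3*(-1*5) = 3*(-5) = -15)
q(a) = -15/a
50*q(-4) + (-1 + 4*(-3)) = 50*(-15/(-4)) + (-1 + 4*(-3)) = 50*(-15*(-¼)) + (-1 - 12) = 50*(15/4) - 13 = 375/2 - 13 = 349/2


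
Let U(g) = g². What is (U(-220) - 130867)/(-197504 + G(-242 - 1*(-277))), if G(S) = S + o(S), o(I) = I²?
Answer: 82467/196244 ≈ 0.42023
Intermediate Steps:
G(S) = S + S²
(U(-220) - 130867)/(-197504 + G(-242 - 1*(-277))) = ((-220)² - 130867)/(-197504 + (-242 - 1*(-277))*(1 + (-242 - 1*(-277)))) = (48400 - 130867)/(-197504 + (-242 + 277)*(1 + (-242 + 277))) = -82467/(-197504 + 35*(1 + 35)) = -82467/(-197504 + 35*36) = -82467/(-197504 + 1260) = -82467/(-196244) = -82467*(-1/196244) = 82467/196244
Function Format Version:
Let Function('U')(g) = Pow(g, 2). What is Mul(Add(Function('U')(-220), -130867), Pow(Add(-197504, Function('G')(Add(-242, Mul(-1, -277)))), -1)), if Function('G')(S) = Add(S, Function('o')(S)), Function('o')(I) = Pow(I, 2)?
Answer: Rational(82467, 196244) ≈ 0.42023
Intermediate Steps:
Function('G')(S) = Add(S, Pow(S, 2))
Mul(Add(Function('U')(-220), -130867), Pow(Add(-197504, Function('G')(Add(-242, Mul(-1, -277)))), -1)) = Mul(Add(Pow(-220, 2), -130867), Pow(Add(-197504, Mul(Add(-242, Mul(-1, -277)), Add(1, Add(-242, Mul(-1, -277))))), -1)) = Mul(Add(48400, -130867), Pow(Add(-197504, Mul(Add(-242, 277), Add(1, Add(-242, 277)))), -1)) = Mul(-82467, Pow(Add(-197504, Mul(35, Add(1, 35))), -1)) = Mul(-82467, Pow(Add(-197504, Mul(35, 36)), -1)) = Mul(-82467, Pow(Add(-197504, 1260), -1)) = Mul(-82467, Pow(-196244, -1)) = Mul(-82467, Rational(-1, 196244)) = Rational(82467, 196244)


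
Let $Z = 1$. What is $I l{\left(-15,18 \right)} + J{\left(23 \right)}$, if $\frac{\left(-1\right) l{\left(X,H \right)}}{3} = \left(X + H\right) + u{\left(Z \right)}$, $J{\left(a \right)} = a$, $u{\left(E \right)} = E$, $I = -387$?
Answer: $4667$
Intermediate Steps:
$l{\left(X,H \right)} = -3 - 3 H - 3 X$ ($l{\left(X,H \right)} = - 3 \left(\left(X + H\right) + 1\right) = - 3 \left(\left(H + X\right) + 1\right) = - 3 \left(1 + H + X\right) = -3 - 3 H - 3 X$)
$I l{\left(-15,18 \right)} + J{\left(23 \right)} = - 387 \left(-3 - 54 - -45\right) + 23 = - 387 \left(-3 - 54 + 45\right) + 23 = \left(-387\right) \left(-12\right) + 23 = 4644 + 23 = 4667$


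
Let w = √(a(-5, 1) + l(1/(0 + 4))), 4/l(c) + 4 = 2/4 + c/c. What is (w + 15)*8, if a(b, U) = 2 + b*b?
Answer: 120 + 8*√635/5 ≈ 160.32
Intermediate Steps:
a(b, U) = 2 + b²
l(c) = -8/5 (l(c) = 4/(-4 + (2/4 + c/c)) = 4/(-4 + (2*(¼) + 1)) = 4/(-4 + (½ + 1)) = 4/(-4 + 3/2) = 4/(-5/2) = 4*(-⅖) = -8/5)
w = √635/5 (w = √((2 + (-5)²) - 8/5) = √((2 + 25) - 8/5) = √(27 - 8/5) = √(127/5) = √635/5 ≈ 5.0398)
(w + 15)*8 = (√635/5 + 15)*8 = (15 + √635/5)*8 = 120 + 8*√635/5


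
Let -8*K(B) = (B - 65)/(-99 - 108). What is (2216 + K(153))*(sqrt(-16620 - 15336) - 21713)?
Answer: -9960252499/207 + 917446*I*sqrt(7989)/207 ≈ -4.8117e+7 + 3.9615e+5*I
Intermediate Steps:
K(B) = -65/1656 + B/1656 (K(B) = -(B - 65)/(8*(-99 - 108)) = -(-65 + B)/(8*(-207)) = -(-65 + B)*(-1)/(8*207) = -(65/207 - B/207)/8 = -65/1656 + B/1656)
(2216 + K(153))*(sqrt(-16620 - 15336) - 21713) = (2216 + (-65/1656 + (1/1656)*153))*(sqrt(-16620 - 15336) - 21713) = (2216 + (-65/1656 + 17/184))*(sqrt(-31956) - 21713) = (2216 + 11/207)*(2*I*sqrt(7989) - 21713) = 458723*(-21713 + 2*I*sqrt(7989))/207 = -9960252499/207 + 917446*I*sqrt(7989)/207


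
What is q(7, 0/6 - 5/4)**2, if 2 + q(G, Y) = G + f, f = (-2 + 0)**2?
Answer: 81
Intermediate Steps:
f = 4 (f = (-2)**2 = 4)
q(G, Y) = 2 + G (q(G, Y) = -2 + (G + 4) = -2 + (4 + G) = 2 + G)
q(7, 0/6 - 5/4)**2 = (2 + 7)**2 = 9**2 = 81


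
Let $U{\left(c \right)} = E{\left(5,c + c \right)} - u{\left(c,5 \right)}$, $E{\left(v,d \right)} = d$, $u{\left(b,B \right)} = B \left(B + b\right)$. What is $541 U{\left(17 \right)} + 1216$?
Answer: $-39900$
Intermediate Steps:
$U{\left(c \right)} = -25 - 3 c$ ($U{\left(c \right)} = \left(c + c\right) - 5 \left(5 + c\right) = 2 c - \left(25 + 5 c\right) = -25 - 3 c$)
$541 U{\left(17 \right)} + 1216 = 541 \left(-25 - 51\right) + 1216 = 541 \left(-76\right) + 1216 = -41116 + 1216 = -39900$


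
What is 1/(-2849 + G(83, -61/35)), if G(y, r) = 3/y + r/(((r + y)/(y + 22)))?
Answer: -78684/224345077 ≈ -0.00035073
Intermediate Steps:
G(y, r) = 3/y + r*(22 + y)/(r + y) (G(y, r) = 3/y + r/(((r + y)/(22 + y))) = 3/y + r*((22 + y)/(r + y)) = 3/y + r*(22 + y)/(r + y))
1/(-2849 + G(83, -61/35)) = 1/(-2849 + (3*(-61/35) + 3*83 - 61/35*83² + 22*(-61/35)*83)/(83*(-61/35 + 83))) = 1/(-2849 + (3*(-61*1/35) + 249 - 61*1/35*6889 + 22*(-61*1/35)*83)/(83*(-61*1/35 + 83))) = 1/(-2849 + (3*(-61/35) + 249 - 61/35*6889 + 22*(-61/35)*83)/(83*(-61/35 + 83))) = 1/(-2849 + (-183/35 + 249 - 420229/35 - 111386/35)/(83*(2844/35))) = 1/(-2849 + (1/83)*(35/2844)*(-523083/35)) = 1/(-2849 - 174361/78684) = 1/(-224345077/78684) = -78684/224345077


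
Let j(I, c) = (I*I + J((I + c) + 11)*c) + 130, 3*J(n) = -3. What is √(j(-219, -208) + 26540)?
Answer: √74839 ≈ 273.57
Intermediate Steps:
J(n) = -1 (J(n) = (⅓)*(-3) = -1)
j(I, c) = 130 + I² - c (j(I, c) = (I*I - c) + 130 = (I² - c) + 130 = 130 + I² - c)
√(j(-219, -208) + 26540) = √((130 + (-219)² - 1*(-208)) + 26540) = √((130 + 47961 + 208) + 26540) = √(48299 + 26540) = √74839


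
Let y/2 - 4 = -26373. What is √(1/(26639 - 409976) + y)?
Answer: I*√861078262731251/127779 ≈ 229.65*I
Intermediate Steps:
y = -52738 (y = 8 + 2*(-26373) = 8 - 52746 = -52738)
√(1/(26639 - 409976) + y) = √(1/(26639 - 409976) - 52738) = √(1/(-383337) - 52738) = √(-1/383337 - 52738) = √(-20216426707/383337) = I*√861078262731251/127779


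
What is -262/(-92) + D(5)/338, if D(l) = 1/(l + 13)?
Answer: 398525/139932 ≈ 2.8480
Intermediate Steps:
D(l) = 1/(13 + l)
-262/(-92) + D(5)/338 = -262/(-92) + 1/((13 + 5)*338) = -262*(-1/92) + (1/338)/18 = 131/46 + (1/18)*(1/338) = 131/46 + 1/6084 = 398525/139932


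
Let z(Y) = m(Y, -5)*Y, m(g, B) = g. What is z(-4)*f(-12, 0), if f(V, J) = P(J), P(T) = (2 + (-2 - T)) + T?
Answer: 0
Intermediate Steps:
P(T) = 0 (P(T) = -T + T = 0)
f(V, J) = 0
z(Y) = Y² (z(Y) = Y*Y = Y²)
z(-4)*f(-12, 0) = (-4)²*0 = 16*0 = 0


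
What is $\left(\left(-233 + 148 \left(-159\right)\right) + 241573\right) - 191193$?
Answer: $26615$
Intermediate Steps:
$\left(\left(-233 + 148 \left(-159\right)\right) + 241573\right) - 191193 = \left(\left(-233 - 23532\right) + 241573\right) - 191193 = \left(-23765 + 241573\right) - 191193 = 217808 - 191193 = 26615$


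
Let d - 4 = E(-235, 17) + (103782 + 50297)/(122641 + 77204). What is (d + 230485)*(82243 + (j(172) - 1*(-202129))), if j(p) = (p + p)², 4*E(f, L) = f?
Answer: 6181633225317599/66615 ≈ 9.2796e+10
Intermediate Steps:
E(f, L) = f/4
j(p) = 4*p² (j(p) = (2*p)² = 4*p²)
d = -43149739/799380 (d = 4 + ((¼)*(-235) + (103782 + 50297)/(122641 + 77204)) = 4 + (-235/4 + 154079/199845) = 4 - 46347259/799380 = -43149739/799380 ≈ -53.979)
(d + 230485)*(82243 + (j(172) - 1*(-202129))) = (-43149739/799380 + 230485)*(82243 + (4*172² - 1*(-202129))) = 184201949561*(82243 + (4*29584 + 202129))/799380 = 184201949561*(82243 + (118336 + 202129))/799380 = 184201949561*(82243 + 320465)/799380 = (184201949561/799380)*402708 = 6181633225317599/66615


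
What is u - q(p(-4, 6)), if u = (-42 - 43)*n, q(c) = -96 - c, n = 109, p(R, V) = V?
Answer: -9163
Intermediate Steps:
u = -9265 (u = (-42 - 43)*109 = -85*109 = -9265)
u - q(p(-4, 6)) = -9265 - (-96 - 1*6) = -9265 - (-96 - 6) = -9265 - 1*(-102) = -9265 + 102 = -9163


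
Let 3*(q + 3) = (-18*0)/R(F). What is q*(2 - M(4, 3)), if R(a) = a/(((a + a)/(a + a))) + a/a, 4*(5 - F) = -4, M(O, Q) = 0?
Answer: -6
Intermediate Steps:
F = 6 (F = 5 - ¼*(-4) = 5 + 1 = 6)
R(a) = 1 + a (R(a) = a/(((2*a)/((2*a)))) + 1 = a/(((2*a)*(1/(2*a)))) + 1 = a/1 + 1 = a*1 + 1 = a + 1 = 1 + a)
q = -3 (q = -3 + ((-18*0)/(1 + 6))/3 = -3 + (0/7)/3 = -3 + (0*(⅐))/3 = -3 + (⅓)*0 = -3 + 0 = -3)
q*(2 - M(4, 3)) = -3*(2 - 1*0) = -3*(2 + 0) = -3*2 = -6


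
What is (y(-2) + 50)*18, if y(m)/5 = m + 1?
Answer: 810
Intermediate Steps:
y(m) = 5 + 5*m (y(m) = 5*(m + 1) = 5*(1 + m) = 5 + 5*m)
(y(-2) + 50)*18 = ((5 + 5*(-2)) + 50)*18 = ((5 - 10) + 50)*18 = (-5 + 50)*18 = 45*18 = 810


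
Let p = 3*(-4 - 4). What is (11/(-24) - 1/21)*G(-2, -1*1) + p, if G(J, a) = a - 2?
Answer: -1259/56 ≈ -22.482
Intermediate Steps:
p = -24 (p = 3*(-8) = -24)
G(J, a) = -2 + a
(11/(-24) - 1/21)*G(-2, -1*1) + p = (11/(-24) - 1/21)*(-2 - 1*1) - 24 = (11*(-1/24) - 1*1/21)*(-2 - 1) - 24 = (-11/24 - 1/21)*(-3) - 24 = -85/168*(-3) - 24 = 85/56 - 24 = -1259/56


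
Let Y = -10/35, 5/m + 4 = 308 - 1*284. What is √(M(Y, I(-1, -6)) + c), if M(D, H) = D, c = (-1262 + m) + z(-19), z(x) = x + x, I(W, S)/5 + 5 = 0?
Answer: I*√254807/14 ≈ 36.056*I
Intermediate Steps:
I(W, S) = -25 (I(W, S) = -25 + 5*0 = -25 + 0 = -25)
m = ¼ (m = 5/(-4 + (308 - 1*284)) = 5/(-4 + (308 - 284)) = 5/(-4 + 24) = 5/20 = 5*(1/20) = ¼ ≈ 0.25000)
z(x) = 2*x
c = -5199/4 (c = (-1262 + ¼) + 2*(-19) = -5047/4 - 38 = -5199/4 ≈ -1299.8)
Y = -2/7 (Y = -10*1/35 = -2/7 ≈ -0.28571)
√(M(Y, I(-1, -6)) + c) = √(-2/7 - 5199/4) = √(-36401/28) = I*√254807/14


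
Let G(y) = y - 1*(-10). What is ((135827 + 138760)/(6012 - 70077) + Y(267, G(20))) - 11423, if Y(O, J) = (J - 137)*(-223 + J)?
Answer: 196972411/21355 ≈ 9223.7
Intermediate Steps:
G(y) = 10 + y (G(y) = y + 10 = 10 + y)
Y(O, J) = (-223 + J)*(-137 + J) (Y(O, J) = (-137 + J)*(-223 + J) = (-223 + J)*(-137 + J))
((135827 + 138760)/(6012 - 70077) + Y(267, G(20))) - 11423 = ((135827 + 138760)/(6012 - 70077) + (30551 + (10 + 20)² - 360*(10 + 20))) - 11423 = (274587/(-64065) + (30551 + 30² - 360*30)) - 11423 = (274587*(-1/64065) + (30551 + 900 - 10800)) - 11423 = (-91529/21355 + 20651) - 11423 = 440910576/21355 - 11423 = 196972411/21355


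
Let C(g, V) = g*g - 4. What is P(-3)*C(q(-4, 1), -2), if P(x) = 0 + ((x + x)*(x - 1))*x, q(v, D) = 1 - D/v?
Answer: 351/2 ≈ 175.50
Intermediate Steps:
q(v, D) = 1 - D/v
C(g, V) = -4 + g**2 (C(g, V) = g**2 - 4 = -4 + g**2)
P(x) = 2*x**2*(-1 + x) (P(x) = 0 + ((2*x)*(-1 + x))*x = 0 + (2*x*(-1 + x))*x = 0 + 2*x**2*(-1 + x) = 2*x**2*(-1 + x))
P(-3)*C(q(-4, 1), -2) = (2*(-3)**2*(-1 - 3))*(-4 + ((-4 - 1*1)/(-4))**2) = (2*9*(-4))*(-4 + (-(-4 - 1)/4)**2) = -72*(-4 + (-1/4*(-5))**2) = -72*(-4 + (5/4)**2) = -72*(-4 + 25/16) = -72*(-39/16) = 351/2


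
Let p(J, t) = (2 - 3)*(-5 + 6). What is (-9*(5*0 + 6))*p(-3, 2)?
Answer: 54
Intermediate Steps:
p(J, t) = -1 (p(J, t) = -1*1 = -1)
(-9*(5*0 + 6))*p(-3, 2) = -9*(5*0 + 6)*(-1) = -9*(0 + 6)*(-1) = -9*6*(-1) = -54*(-1) = 54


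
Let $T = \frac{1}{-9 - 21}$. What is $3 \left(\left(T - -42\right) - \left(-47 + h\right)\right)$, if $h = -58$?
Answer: $\frac{4409}{10} \approx 440.9$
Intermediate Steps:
$T = - \frac{1}{30}$ ($T = \frac{1}{-30} = - \frac{1}{30} \approx -0.033333$)
$3 \left(\left(T - -42\right) - \left(-47 + h\right)\right) = 3 \left(\left(- \frac{1}{30} - -42\right) + \left(47 - -58\right)\right) = 3 \left(\left(- \frac{1}{30} + 42\right) + \left(47 + 58\right)\right) = 3 \left(\frac{1259}{30} + 105\right) = 3 \cdot \frac{4409}{30} = \frac{4409}{10}$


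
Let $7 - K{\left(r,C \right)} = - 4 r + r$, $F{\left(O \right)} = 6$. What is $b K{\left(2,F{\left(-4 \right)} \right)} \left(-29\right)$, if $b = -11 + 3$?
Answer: $3016$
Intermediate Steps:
$b = -8$
$K{\left(r,C \right)} = 7 + 3 r$ ($K{\left(r,C \right)} = 7 - \left(- 4 r + r\right) = 7 - - 3 r = 7 + 3 r$)
$b K{\left(2,F{\left(-4 \right)} \right)} \left(-29\right) = - 8 \left(7 + 3 \cdot 2\right) \left(-29\right) = - 8 \left(7 + 6\right) \left(-29\right) = \left(-8\right) 13 \left(-29\right) = \left(-104\right) \left(-29\right) = 3016$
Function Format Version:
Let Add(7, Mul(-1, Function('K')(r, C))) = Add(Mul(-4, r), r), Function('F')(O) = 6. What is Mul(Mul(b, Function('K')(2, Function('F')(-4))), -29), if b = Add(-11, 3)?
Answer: 3016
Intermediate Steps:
b = -8
Function('K')(r, C) = Add(7, Mul(3, r)) (Function('K')(r, C) = Add(7, Mul(-1, Add(Mul(-4, r), r))) = Add(7, Mul(-1, Mul(-3, r))) = Add(7, Mul(3, r)))
Mul(Mul(b, Function('K')(2, Function('F')(-4))), -29) = Mul(Mul(-8, Add(7, Mul(3, 2))), -29) = Mul(Mul(-8, Add(7, 6)), -29) = Mul(Mul(-8, 13), -29) = Mul(-104, -29) = 3016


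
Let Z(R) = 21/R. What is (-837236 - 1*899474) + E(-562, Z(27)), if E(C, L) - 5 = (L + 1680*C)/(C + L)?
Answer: -8763599522/5051 ≈ -1.7350e+6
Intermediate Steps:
E(C, L) = 5 + (L + 1680*C)/(C + L)
(-837236 - 1*899474) + E(-562, Z(27)) = (-837236 - 1*899474) + (6*(21/27) + 1685*(-562))/(-562 + 21/27) = (-837236 - 899474) + (6*(21*(1/27)) - 946970)/(-562 + 21*(1/27)) = -1736710 + (6*(7/9) - 946970)/(-562 + 7/9) = -1736710 + (14/3 - 946970)/(-5051/9) = -1736710 - 9/5051*(-2840896/3) = -1736710 + 8522688/5051 = -8763599522/5051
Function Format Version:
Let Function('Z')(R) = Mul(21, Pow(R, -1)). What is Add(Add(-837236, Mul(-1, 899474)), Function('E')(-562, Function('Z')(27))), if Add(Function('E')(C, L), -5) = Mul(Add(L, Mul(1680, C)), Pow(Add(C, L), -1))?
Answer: Rational(-8763599522, 5051) ≈ -1.7350e+6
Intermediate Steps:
Function('E')(C, L) = Add(5, Mul(Pow(Add(C, L), -1), Add(L, Mul(1680, C)))) (Function('E')(C, L) = Add(5, Mul(Add(L, Mul(1680, C)), Pow(Add(C, L), -1))) = Add(5, Mul(Pow(Add(C, L), -1), Add(L, Mul(1680, C)))))
Add(Add(-837236, Mul(-1, 899474)), Function('E')(-562, Function('Z')(27))) = Add(Add(-837236, Mul(-1, 899474)), Mul(Pow(Add(-562, Mul(21, Pow(27, -1))), -1), Add(Mul(6, Mul(21, Pow(27, -1))), Mul(1685, -562)))) = Add(Add(-837236, -899474), Mul(Pow(Add(-562, Mul(21, Rational(1, 27))), -1), Add(Mul(6, Mul(21, Rational(1, 27))), -946970))) = Add(-1736710, Mul(Pow(Add(-562, Rational(7, 9)), -1), Add(Mul(6, Rational(7, 9)), -946970))) = Add(-1736710, Mul(Pow(Rational(-5051, 9), -1), Add(Rational(14, 3), -946970))) = Add(-1736710, Mul(Rational(-9, 5051), Rational(-2840896, 3))) = Add(-1736710, Rational(8522688, 5051)) = Rational(-8763599522, 5051)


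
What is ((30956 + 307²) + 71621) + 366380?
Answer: 563206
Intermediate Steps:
((30956 + 307²) + 71621) + 366380 = ((30956 + 94249) + 71621) + 366380 = (125205 + 71621) + 366380 = 196826 + 366380 = 563206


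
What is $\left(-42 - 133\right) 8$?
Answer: $-1400$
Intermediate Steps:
$\left(-42 - 133\right) 8 = \left(-175\right) 8 = -1400$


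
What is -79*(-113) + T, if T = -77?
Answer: 8850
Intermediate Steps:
-79*(-113) + T = -79*(-113) - 77 = 8927 - 77 = 8850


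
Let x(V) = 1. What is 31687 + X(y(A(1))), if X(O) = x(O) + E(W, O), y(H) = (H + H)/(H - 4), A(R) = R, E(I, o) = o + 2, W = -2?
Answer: 95068/3 ≈ 31689.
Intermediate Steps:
E(I, o) = 2 + o
y(H) = 2*H/(-4 + H) (y(H) = (2*H)/(-4 + H) = 2*H/(-4 + H))
X(O) = 3 + O (X(O) = 1 + (2 + O) = 3 + O)
31687 + X(y(A(1))) = 31687 + (3 + 2*1/(-4 + 1)) = 31687 + (3 + 2*1/(-3)) = 31687 + (3 + 2*1*(-⅓)) = 31687 + (3 - ⅔) = 31687 + 7/3 = 95068/3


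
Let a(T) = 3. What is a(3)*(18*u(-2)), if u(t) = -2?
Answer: -108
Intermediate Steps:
a(3)*(18*u(-2)) = 3*(18*(-2)) = 3*(-36) = -108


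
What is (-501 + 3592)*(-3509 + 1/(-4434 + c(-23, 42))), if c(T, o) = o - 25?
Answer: -47908194114/4417 ≈ -1.0846e+7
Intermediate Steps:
c(T, o) = -25 + o
(-501 + 3592)*(-3509 + 1/(-4434 + c(-23, 42))) = (-501 + 3592)*(-3509 + 1/(-4434 + (-25 + 42))) = 3091*(-3509 + 1/(-4434 + 17)) = 3091*(-3509 + 1/(-4417)) = 3091*(-3509 - 1/4417) = 3091*(-15499254/4417) = -47908194114/4417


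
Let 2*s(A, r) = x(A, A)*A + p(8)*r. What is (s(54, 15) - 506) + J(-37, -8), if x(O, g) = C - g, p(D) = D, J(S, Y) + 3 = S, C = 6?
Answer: -1782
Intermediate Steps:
J(S, Y) = -3 + S
x(O, g) = 6 - g
s(A, r) = 4*r + A*(6 - A)/2 (s(A, r) = ((6 - A)*A + 8*r)/2 = (A*(6 - A) + 8*r)/2 = (8*r + A*(6 - A))/2 = 4*r + A*(6 - A)/2)
(s(54, 15) - 506) + J(-37, -8) = ((4*15 - ½*54*(-6 + 54)) - 506) + (-3 - 37) = ((60 - ½*54*48) - 506) - 40 = ((60 - 1296) - 506) - 40 = (-1236 - 506) - 40 = -1742 - 40 = -1782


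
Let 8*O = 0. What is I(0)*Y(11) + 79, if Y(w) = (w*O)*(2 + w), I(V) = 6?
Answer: 79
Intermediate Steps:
O = 0 (O = (⅛)*0 = 0)
Y(w) = 0 (Y(w) = (w*0)*(2 + w) = 0*(2 + w) = 0)
I(0)*Y(11) + 79 = 6*0 + 79 = 0 + 79 = 79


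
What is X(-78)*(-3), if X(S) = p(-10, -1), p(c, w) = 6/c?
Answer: 9/5 ≈ 1.8000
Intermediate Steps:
X(S) = -3/5 (X(S) = 6/(-10) = 6*(-1/10) = -3/5)
X(-78)*(-3) = -3/5*(-3) = 9/5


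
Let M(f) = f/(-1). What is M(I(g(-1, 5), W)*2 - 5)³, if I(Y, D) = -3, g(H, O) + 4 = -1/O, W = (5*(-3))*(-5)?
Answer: 1331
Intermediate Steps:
W = 75 (W = -15*(-5) = 75)
g(H, O) = -4 - 1/O
M(f) = -f (M(f) = f*(-1) = -f)
M(I(g(-1, 5), W)*2 - 5)³ = (-(-3*2 - 5))³ = (-(-6 - 5))³ = (-1*(-11))³ = 11³ = 1331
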